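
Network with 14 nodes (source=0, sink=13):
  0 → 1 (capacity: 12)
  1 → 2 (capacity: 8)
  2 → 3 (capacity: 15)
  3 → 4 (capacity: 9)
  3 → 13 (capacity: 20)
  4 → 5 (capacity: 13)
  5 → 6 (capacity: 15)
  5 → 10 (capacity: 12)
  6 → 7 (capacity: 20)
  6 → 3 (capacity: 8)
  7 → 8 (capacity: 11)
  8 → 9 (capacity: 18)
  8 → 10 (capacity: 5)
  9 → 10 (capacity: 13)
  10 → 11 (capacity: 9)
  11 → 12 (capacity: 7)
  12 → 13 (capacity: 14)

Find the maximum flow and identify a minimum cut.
Max flow = 8, Min cut edges: (1,2)

Maximum flow: 8
Minimum cut: (1,2)
Partition: S = [0, 1], T = [2, 3, 4, 5, 6, 7, 8, 9, 10, 11, 12, 13]

Max-flow min-cut theorem verified: both equal 8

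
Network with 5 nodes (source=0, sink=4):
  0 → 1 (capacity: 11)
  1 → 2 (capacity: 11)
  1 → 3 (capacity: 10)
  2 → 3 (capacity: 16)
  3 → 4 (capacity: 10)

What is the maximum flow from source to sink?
Maximum flow = 10

Max flow: 10

Flow assignment:
  0 → 1: 10/11
  1 → 3: 10/10
  3 → 4: 10/10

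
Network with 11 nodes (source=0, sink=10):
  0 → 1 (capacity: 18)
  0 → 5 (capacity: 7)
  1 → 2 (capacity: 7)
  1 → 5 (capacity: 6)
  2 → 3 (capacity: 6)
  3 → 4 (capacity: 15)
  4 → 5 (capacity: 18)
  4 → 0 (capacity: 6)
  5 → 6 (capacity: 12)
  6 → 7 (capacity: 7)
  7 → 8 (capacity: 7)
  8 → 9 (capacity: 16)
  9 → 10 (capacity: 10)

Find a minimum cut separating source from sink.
Min cut value = 7, edges: (7,8)

Min cut value: 7
Partition: S = [0, 1, 2, 3, 4, 5, 6, 7], T = [8, 9, 10]
Cut edges: (7,8)

By max-flow min-cut theorem, max flow = min cut = 7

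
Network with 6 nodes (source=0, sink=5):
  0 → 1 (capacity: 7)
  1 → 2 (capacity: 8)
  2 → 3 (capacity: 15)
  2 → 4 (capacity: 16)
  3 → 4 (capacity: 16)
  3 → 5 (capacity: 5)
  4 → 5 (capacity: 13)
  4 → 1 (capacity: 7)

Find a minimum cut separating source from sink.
Min cut value = 7, edges: (0,1)

Min cut value: 7
Partition: S = [0], T = [1, 2, 3, 4, 5]
Cut edges: (0,1)

By max-flow min-cut theorem, max flow = min cut = 7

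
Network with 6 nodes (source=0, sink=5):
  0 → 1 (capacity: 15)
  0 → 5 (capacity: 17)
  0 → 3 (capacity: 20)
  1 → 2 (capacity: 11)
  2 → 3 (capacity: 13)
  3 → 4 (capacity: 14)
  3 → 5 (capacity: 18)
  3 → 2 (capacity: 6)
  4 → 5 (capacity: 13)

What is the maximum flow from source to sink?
Maximum flow = 48

Max flow: 48

Flow assignment:
  0 → 1: 11/15
  0 → 5: 17/17
  0 → 3: 20/20
  1 → 2: 11/11
  2 → 3: 11/13
  3 → 4: 13/14
  3 → 5: 18/18
  4 → 5: 13/13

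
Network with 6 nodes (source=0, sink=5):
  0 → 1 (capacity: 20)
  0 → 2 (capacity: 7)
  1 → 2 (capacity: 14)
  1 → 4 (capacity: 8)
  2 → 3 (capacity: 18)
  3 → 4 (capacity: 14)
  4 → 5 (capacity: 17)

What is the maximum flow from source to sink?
Maximum flow = 17

Max flow: 17

Flow assignment:
  0 → 1: 15/20
  0 → 2: 2/7
  1 → 2: 12/14
  1 → 4: 3/8
  2 → 3: 14/18
  3 → 4: 14/14
  4 → 5: 17/17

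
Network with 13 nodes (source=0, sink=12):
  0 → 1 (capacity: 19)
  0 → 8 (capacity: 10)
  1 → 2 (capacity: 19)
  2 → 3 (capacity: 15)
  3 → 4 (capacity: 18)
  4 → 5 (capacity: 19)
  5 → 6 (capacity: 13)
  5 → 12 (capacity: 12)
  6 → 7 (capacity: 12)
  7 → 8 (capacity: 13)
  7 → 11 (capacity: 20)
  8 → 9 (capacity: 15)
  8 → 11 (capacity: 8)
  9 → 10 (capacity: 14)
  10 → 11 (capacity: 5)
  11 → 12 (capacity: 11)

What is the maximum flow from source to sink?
Maximum flow = 23

Max flow: 23

Flow assignment:
  0 → 1: 15/19
  0 → 8: 8/10
  1 → 2: 15/19
  2 → 3: 15/15
  3 → 4: 15/18
  4 → 5: 15/19
  5 → 6: 3/13
  5 → 12: 12/12
  6 → 7: 3/12
  7 → 8: 2/13
  7 → 11: 1/20
  8 → 9: 2/15
  8 → 11: 8/8
  9 → 10: 2/14
  10 → 11: 2/5
  11 → 12: 11/11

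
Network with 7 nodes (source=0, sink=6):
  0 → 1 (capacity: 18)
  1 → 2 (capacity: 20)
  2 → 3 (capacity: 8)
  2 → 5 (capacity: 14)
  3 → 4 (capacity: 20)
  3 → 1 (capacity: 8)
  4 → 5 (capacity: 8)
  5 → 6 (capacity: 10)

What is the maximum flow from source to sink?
Maximum flow = 10

Max flow: 10

Flow assignment:
  0 → 1: 10/18
  1 → 2: 14/20
  2 → 3: 4/8
  2 → 5: 10/14
  3 → 1: 4/8
  5 → 6: 10/10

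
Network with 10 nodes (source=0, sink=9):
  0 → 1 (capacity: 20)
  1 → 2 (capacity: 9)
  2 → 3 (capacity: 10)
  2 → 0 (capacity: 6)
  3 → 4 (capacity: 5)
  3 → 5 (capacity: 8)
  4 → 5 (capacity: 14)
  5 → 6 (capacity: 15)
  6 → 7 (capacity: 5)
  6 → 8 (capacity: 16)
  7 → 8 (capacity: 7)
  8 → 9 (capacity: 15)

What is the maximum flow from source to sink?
Maximum flow = 9

Max flow: 9

Flow assignment:
  0 → 1: 9/20
  1 → 2: 9/9
  2 → 3: 9/10
  3 → 4: 1/5
  3 → 5: 8/8
  4 → 5: 1/14
  5 → 6: 9/15
  6 → 8: 9/16
  8 → 9: 9/15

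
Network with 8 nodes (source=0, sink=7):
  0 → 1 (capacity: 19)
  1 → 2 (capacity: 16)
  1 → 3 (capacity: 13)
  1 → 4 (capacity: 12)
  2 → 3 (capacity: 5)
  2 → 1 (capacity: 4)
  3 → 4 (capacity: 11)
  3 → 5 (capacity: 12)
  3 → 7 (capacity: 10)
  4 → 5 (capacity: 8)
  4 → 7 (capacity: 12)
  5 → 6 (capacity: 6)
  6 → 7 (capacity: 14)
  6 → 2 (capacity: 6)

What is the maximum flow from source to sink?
Maximum flow = 19

Max flow: 19

Flow assignment:
  0 → 1: 19/19
  1 → 3: 13/13
  1 → 4: 6/12
  3 → 4: 3/11
  3 → 7: 10/10
  4 → 7: 9/12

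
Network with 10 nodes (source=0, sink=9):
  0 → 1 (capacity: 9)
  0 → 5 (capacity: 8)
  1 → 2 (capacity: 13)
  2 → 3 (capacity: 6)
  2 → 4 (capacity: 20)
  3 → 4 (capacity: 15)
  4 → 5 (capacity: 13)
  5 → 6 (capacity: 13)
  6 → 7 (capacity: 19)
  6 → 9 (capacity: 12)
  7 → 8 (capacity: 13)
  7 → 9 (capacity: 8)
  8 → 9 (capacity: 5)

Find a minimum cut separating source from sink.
Min cut value = 13, edges: (5,6)

Min cut value: 13
Partition: S = [0, 1, 2, 3, 4, 5], T = [6, 7, 8, 9]
Cut edges: (5,6)

By max-flow min-cut theorem, max flow = min cut = 13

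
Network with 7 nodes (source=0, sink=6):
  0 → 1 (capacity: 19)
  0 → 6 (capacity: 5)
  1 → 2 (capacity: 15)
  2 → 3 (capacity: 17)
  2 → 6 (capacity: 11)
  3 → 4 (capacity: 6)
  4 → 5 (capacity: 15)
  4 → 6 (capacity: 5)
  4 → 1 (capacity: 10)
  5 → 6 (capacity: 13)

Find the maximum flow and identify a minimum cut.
Max flow = 20, Min cut edges: (0,6), (1,2)

Maximum flow: 20
Minimum cut: (0,6), (1,2)
Partition: S = [0, 1], T = [2, 3, 4, 5, 6]

Max-flow min-cut theorem verified: both equal 20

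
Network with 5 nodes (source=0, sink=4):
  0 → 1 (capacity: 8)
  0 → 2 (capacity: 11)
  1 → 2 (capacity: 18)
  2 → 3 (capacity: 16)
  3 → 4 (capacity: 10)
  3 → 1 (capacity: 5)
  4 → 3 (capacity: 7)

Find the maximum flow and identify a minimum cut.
Max flow = 10, Min cut edges: (3,4)

Maximum flow: 10
Minimum cut: (3,4)
Partition: S = [0, 1, 2, 3], T = [4]

Max-flow min-cut theorem verified: both equal 10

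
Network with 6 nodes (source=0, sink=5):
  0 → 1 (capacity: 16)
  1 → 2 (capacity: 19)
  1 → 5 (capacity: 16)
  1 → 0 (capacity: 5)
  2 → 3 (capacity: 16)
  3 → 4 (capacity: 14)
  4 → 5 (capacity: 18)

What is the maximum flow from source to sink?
Maximum flow = 16

Max flow: 16

Flow assignment:
  0 → 1: 16/16
  1 → 5: 16/16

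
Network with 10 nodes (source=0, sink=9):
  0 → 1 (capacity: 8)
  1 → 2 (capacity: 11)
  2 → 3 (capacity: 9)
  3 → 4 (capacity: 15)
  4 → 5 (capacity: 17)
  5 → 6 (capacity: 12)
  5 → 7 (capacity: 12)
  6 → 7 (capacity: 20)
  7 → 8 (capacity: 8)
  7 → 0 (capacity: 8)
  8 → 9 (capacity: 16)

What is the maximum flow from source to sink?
Maximum flow = 8

Max flow: 8

Flow assignment:
  0 → 1: 8/8
  1 → 2: 8/11
  2 → 3: 8/9
  3 → 4: 8/15
  4 → 5: 8/17
  5 → 7: 8/12
  7 → 8: 8/8
  8 → 9: 8/16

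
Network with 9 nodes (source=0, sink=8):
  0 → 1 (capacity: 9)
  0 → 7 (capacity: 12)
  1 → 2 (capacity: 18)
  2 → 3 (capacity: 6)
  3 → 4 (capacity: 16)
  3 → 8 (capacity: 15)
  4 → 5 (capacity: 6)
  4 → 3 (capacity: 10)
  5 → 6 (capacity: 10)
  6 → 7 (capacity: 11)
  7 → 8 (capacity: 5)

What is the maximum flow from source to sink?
Maximum flow = 11

Max flow: 11

Flow assignment:
  0 → 1: 6/9
  0 → 7: 5/12
  1 → 2: 6/18
  2 → 3: 6/6
  3 → 8: 6/15
  7 → 8: 5/5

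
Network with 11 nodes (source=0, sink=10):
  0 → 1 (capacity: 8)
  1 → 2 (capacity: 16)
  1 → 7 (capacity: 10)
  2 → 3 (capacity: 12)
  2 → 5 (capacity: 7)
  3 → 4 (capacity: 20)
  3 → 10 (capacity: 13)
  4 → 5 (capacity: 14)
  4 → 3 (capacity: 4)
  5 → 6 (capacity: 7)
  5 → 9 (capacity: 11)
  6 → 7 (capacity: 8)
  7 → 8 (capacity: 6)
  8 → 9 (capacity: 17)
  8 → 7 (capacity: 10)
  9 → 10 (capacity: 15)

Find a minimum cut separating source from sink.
Min cut value = 8, edges: (0,1)

Min cut value: 8
Partition: S = [0], T = [1, 2, 3, 4, 5, 6, 7, 8, 9, 10]
Cut edges: (0,1)

By max-flow min-cut theorem, max flow = min cut = 8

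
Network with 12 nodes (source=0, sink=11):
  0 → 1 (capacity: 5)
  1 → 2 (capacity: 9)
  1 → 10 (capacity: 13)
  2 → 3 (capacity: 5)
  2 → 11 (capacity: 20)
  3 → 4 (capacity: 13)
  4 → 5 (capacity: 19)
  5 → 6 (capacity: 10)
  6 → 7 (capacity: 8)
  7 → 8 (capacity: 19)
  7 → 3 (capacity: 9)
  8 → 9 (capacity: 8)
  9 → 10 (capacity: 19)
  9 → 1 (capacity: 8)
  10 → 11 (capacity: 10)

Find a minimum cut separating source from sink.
Min cut value = 5, edges: (0,1)

Min cut value: 5
Partition: S = [0], T = [1, 2, 3, 4, 5, 6, 7, 8, 9, 10, 11]
Cut edges: (0,1)

By max-flow min-cut theorem, max flow = min cut = 5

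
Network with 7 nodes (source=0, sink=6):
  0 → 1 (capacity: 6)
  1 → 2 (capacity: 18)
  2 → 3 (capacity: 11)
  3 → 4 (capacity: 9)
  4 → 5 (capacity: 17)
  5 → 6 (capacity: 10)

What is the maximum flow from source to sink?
Maximum flow = 6

Max flow: 6

Flow assignment:
  0 → 1: 6/6
  1 → 2: 6/18
  2 → 3: 6/11
  3 → 4: 6/9
  4 → 5: 6/17
  5 → 6: 6/10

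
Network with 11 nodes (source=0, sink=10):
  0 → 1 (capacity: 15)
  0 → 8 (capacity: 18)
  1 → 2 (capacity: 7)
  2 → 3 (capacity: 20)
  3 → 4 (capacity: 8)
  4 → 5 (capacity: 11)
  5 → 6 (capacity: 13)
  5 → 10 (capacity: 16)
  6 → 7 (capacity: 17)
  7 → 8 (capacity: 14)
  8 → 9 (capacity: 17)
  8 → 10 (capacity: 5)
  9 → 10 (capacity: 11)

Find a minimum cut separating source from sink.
Min cut value = 23, edges: (1,2), (8,10), (9,10)

Min cut value: 23
Partition: S = [0, 1, 6, 7, 8, 9], T = [2, 3, 4, 5, 10]
Cut edges: (1,2), (8,10), (9,10)

By max-flow min-cut theorem, max flow = min cut = 23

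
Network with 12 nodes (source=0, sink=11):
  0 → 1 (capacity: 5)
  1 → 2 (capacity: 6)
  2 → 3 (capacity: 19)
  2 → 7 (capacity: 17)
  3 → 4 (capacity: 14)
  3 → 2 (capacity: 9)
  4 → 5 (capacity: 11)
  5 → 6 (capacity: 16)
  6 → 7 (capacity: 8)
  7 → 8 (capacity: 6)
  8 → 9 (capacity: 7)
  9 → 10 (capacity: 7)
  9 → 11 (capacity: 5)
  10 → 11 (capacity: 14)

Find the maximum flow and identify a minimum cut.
Max flow = 5, Min cut edges: (0,1)

Maximum flow: 5
Minimum cut: (0,1)
Partition: S = [0], T = [1, 2, 3, 4, 5, 6, 7, 8, 9, 10, 11]

Max-flow min-cut theorem verified: both equal 5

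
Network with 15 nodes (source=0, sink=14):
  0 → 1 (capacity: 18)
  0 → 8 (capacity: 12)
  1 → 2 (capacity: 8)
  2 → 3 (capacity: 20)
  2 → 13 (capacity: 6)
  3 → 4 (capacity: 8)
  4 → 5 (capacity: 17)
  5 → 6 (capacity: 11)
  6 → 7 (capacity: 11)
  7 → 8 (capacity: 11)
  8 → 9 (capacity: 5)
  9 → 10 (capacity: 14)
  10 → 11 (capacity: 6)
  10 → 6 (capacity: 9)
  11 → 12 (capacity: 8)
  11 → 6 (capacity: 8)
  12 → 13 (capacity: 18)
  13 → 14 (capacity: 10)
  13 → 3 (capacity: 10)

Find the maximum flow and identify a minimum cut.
Max flow = 10, Min cut edges: (13,14)

Maximum flow: 10
Minimum cut: (13,14)
Partition: S = [0, 1, 2, 3, 4, 5, 6, 7, 8, 9, 10, 11, 12, 13], T = [14]

Max-flow min-cut theorem verified: both equal 10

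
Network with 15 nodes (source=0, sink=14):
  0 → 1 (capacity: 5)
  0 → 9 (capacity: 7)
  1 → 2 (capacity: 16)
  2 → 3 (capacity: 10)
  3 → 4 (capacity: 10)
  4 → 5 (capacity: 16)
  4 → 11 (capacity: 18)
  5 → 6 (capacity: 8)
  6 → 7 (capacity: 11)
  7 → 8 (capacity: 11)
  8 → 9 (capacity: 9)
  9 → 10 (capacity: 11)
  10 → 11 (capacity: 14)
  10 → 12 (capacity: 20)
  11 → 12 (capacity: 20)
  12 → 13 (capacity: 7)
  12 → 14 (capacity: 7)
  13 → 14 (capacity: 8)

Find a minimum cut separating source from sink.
Min cut value = 12, edges: (0,1), (0,9)

Min cut value: 12
Partition: S = [0], T = [1, 2, 3, 4, 5, 6, 7, 8, 9, 10, 11, 12, 13, 14]
Cut edges: (0,1), (0,9)

By max-flow min-cut theorem, max flow = min cut = 12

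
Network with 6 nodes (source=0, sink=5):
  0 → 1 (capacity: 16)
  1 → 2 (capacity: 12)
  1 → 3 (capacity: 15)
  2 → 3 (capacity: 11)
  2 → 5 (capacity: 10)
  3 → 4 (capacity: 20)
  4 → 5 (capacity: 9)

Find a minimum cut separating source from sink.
Min cut value = 16, edges: (0,1)

Min cut value: 16
Partition: S = [0], T = [1, 2, 3, 4, 5]
Cut edges: (0,1)

By max-flow min-cut theorem, max flow = min cut = 16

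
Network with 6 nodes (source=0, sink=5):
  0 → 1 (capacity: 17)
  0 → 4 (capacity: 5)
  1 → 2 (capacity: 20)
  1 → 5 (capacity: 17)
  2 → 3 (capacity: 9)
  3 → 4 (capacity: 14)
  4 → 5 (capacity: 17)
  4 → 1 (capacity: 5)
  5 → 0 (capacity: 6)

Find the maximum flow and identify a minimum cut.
Max flow = 22, Min cut edges: (0,1), (0,4)

Maximum flow: 22
Minimum cut: (0,1), (0,4)
Partition: S = [0], T = [1, 2, 3, 4, 5]

Max-flow min-cut theorem verified: both equal 22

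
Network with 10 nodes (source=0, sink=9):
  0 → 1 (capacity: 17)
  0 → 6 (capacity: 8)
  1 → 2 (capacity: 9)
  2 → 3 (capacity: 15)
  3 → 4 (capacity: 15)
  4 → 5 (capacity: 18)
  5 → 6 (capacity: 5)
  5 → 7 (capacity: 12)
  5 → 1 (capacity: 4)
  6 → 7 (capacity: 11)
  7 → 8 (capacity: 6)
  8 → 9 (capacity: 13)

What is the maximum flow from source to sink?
Maximum flow = 6

Max flow: 6

Flow assignment:
  0 → 1: 5/17
  0 → 6: 1/8
  1 → 2: 9/9
  2 → 3: 9/15
  3 → 4: 9/15
  4 → 5: 9/18
  5 → 6: 5/5
  5 → 1: 4/4
  6 → 7: 6/11
  7 → 8: 6/6
  8 → 9: 6/13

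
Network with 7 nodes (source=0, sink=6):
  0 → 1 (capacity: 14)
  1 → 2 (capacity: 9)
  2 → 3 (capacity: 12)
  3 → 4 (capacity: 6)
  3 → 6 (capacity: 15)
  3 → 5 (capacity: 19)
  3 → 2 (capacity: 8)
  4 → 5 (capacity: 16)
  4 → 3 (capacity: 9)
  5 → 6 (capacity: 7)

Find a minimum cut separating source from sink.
Min cut value = 9, edges: (1,2)

Min cut value: 9
Partition: S = [0, 1], T = [2, 3, 4, 5, 6]
Cut edges: (1,2)

By max-flow min-cut theorem, max flow = min cut = 9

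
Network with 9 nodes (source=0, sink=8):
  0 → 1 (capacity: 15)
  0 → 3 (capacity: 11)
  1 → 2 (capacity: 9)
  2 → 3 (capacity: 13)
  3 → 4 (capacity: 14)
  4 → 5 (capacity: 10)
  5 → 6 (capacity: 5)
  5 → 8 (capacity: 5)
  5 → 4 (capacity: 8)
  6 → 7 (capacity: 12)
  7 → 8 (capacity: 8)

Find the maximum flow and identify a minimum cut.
Max flow = 10, Min cut edges: (5,6), (5,8)

Maximum flow: 10
Minimum cut: (5,6), (5,8)
Partition: S = [0, 1, 2, 3, 4, 5], T = [6, 7, 8]

Max-flow min-cut theorem verified: both equal 10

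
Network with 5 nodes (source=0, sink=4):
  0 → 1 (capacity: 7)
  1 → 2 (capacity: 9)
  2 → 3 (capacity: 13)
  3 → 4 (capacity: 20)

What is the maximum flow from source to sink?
Maximum flow = 7

Max flow: 7

Flow assignment:
  0 → 1: 7/7
  1 → 2: 7/9
  2 → 3: 7/13
  3 → 4: 7/20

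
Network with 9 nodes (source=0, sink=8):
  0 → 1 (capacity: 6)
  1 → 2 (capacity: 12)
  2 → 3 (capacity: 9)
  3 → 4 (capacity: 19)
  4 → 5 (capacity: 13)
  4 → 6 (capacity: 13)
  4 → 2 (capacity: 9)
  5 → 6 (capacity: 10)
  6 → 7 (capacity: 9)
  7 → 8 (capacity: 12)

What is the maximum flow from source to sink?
Maximum flow = 6

Max flow: 6

Flow assignment:
  0 → 1: 6/6
  1 → 2: 6/12
  2 → 3: 6/9
  3 → 4: 6/19
  4 → 6: 6/13
  6 → 7: 6/9
  7 → 8: 6/12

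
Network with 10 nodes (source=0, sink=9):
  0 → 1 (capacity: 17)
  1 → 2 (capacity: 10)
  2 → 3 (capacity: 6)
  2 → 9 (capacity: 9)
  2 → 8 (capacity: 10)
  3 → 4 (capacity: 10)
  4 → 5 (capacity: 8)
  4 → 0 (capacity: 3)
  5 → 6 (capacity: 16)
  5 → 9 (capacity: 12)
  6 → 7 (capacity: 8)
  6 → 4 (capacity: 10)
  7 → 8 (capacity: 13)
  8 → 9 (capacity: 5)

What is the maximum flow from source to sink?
Maximum flow = 10

Max flow: 10

Flow assignment:
  0 → 1: 10/17
  1 → 2: 10/10
  2 → 9: 9/9
  2 → 8: 1/10
  8 → 9: 1/5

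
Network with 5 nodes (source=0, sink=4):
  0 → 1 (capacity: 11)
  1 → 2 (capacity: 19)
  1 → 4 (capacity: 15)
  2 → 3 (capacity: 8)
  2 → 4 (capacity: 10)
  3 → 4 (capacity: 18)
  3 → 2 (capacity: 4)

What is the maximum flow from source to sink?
Maximum flow = 11

Max flow: 11

Flow assignment:
  0 → 1: 11/11
  1 → 4: 11/15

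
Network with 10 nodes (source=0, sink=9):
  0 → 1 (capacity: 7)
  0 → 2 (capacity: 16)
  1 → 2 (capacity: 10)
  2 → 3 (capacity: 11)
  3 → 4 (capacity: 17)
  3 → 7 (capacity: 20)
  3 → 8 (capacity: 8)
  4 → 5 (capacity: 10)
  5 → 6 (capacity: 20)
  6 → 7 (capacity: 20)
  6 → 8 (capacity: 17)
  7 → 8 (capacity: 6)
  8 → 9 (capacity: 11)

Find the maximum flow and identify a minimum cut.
Max flow = 11, Min cut edges: (8,9)

Maximum flow: 11
Minimum cut: (8,9)
Partition: S = [0, 1, 2, 3, 4, 5, 6, 7, 8], T = [9]

Max-flow min-cut theorem verified: both equal 11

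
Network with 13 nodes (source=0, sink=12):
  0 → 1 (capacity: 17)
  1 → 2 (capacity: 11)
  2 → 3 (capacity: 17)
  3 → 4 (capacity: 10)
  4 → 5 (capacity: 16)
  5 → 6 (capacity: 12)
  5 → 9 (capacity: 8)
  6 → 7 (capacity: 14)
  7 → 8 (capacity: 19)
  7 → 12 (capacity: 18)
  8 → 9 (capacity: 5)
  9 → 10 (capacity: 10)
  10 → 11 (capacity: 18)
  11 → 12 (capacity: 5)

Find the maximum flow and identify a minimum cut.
Max flow = 10, Min cut edges: (3,4)

Maximum flow: 10
Minimum cut: (3,4)
Partition: S = [0, 1, 2, 3], T = [4, 5, 6, 7, 8, 9, 10, 11, 12]

Max-flow min-cut theorem verified: both equal 10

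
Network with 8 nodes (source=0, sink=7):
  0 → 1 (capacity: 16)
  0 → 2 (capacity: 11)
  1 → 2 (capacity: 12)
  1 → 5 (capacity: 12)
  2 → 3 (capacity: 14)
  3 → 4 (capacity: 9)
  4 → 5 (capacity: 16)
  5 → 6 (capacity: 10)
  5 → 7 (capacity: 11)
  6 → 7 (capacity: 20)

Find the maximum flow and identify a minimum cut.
Max flow = 21, Min cut edges: (5,6), (5,7)

Maximum flow: 21
Minimum cut: (5,6), (5,7)
Partition: S = [0, 1, 2, 3, 4, 5], T = [6, 7]

Max-flow min-cut theorem verified: both equal 21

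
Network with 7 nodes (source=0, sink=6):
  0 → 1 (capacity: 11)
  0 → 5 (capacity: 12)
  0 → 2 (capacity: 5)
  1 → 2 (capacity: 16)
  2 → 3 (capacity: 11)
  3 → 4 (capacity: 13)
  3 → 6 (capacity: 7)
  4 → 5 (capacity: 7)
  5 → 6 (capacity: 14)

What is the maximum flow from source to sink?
Maximum flow = 21

Max flow: 21

Flow assignment:
  0 → 1: 11/11
  0 → 5: 10/12
  1 → 2: 11/16
  2 → 3: 11/11
  3 → 4: 4/13
  3 → 6: 7/7
  4 → 5: 4/7
  5 → 6: 14/14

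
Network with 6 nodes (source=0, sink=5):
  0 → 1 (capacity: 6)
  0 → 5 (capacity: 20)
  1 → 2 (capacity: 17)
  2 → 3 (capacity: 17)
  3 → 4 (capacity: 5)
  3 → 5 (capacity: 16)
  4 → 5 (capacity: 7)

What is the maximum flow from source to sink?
Maximum flow = 26

Max flow: 26

Flow assignment:
  0 → 1: 6/6
  0 → 5: 20/20
  1 → 2: 6/17
  2 → 3: 6/17
  3 → 5: 6/16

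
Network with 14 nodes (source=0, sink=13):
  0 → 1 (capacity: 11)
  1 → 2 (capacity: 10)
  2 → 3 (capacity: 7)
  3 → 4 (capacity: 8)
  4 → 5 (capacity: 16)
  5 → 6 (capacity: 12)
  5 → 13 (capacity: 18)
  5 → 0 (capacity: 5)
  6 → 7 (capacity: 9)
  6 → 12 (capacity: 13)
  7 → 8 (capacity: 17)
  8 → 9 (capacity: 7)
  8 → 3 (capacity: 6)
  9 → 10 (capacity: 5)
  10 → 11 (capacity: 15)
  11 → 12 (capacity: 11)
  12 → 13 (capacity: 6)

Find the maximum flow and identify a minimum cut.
Max flow = 7, Min cut edges: (2,3)

Maximum flow: 7
Minimum cut: (2,3)
Partition: S = [0, 1, 2], T = [3, 4, 5, 6, 7, 8, 9, 10, 11, 12, 13]

Max-flow min-cut theorem verified: both equal 7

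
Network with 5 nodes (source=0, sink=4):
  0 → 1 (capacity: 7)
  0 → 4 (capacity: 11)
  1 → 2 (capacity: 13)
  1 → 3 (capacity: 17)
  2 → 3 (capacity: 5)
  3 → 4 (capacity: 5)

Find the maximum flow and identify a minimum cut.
Max flow = 16, Min cut edges: (0,4), (3,4)

Maximum flow: 16
Minimum cut: (0,4), (3,4)
Partition: S = [0, 1, 2, 3], T = [4]

Max-flow min-cut theorem verified: both equal 16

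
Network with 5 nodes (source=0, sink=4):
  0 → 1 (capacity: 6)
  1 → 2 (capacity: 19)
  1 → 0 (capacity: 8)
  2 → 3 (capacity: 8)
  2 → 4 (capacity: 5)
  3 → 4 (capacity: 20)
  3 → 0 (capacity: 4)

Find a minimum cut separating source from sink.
Min cut value = 6, edges: (0,1)

Min cut value: 6
Partition: S = [0], T = [1, 2, 3, 4]
Cut edges: (0,1)

By max-flow min-cut theorem, max flow = min cut = 6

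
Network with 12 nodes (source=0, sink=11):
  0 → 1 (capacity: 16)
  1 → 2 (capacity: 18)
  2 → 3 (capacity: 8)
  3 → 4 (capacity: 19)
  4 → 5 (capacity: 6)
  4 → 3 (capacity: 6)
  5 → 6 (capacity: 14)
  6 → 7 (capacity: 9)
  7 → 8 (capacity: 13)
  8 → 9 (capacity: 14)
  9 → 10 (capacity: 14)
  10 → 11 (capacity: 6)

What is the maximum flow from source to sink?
Maximum flow = 6

Max flow: 6

Flow assignment:
  0 → 1: 6/16
  1 → 2: 6/18
  2 → 3: 6/8
  3 → 4: 6/19
  4 → 5: 6/6
  5 → 6: 6/14
  6 → 7: 6/9
  7 → 8: 6/13
  8 → 9: 6/14
  9 → 10: 6/14
  10 → 11: 6/6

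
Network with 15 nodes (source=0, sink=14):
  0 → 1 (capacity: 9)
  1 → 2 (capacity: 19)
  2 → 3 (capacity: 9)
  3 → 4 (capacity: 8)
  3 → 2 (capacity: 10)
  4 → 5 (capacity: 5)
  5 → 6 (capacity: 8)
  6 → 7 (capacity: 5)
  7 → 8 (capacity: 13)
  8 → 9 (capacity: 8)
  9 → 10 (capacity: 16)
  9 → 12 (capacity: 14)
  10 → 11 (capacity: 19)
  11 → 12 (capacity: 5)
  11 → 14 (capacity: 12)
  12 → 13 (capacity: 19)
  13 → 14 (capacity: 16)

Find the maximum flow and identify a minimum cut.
Max flow = 5, Min cut edges: (6,7)

Maximum flow: 5
Minimum cut: (6,7)
Partition: S = [0, 1, 2, 3, 4, 5, 6], T = [7, 8, 9, 10, 11, 12, 13, 14]

Max-flow min-cut theorem verified: both equal 5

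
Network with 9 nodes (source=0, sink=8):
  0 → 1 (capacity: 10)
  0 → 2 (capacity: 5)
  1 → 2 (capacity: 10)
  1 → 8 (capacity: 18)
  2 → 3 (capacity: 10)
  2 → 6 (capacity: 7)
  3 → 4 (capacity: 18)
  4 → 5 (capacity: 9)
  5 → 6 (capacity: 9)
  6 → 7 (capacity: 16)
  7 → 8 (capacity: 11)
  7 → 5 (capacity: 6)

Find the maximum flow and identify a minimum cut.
Max flow = 15, Min cut edges: (0,1), (0,2)

Maximum flow: 15
Minimum cut: (0,1), (0,2)
Partition: S = [0], T = [1, 2, 3, 4, 5, 6, 7, 8]

Max-flow min-cut theorem verified: both equal 15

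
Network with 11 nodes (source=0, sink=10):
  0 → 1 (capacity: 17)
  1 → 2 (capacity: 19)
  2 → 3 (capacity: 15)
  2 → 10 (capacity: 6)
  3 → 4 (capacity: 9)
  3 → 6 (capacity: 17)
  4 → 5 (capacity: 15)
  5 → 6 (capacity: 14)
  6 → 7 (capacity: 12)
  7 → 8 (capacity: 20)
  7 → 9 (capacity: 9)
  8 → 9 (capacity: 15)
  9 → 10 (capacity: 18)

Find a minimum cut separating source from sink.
Min cut value = 17, edges: (0,1)

Min cut value: 17
Partition: S = [0], T = [1, 2, 3, 4, 5, 6, 7, 8, 9, 10]
Cut edges: (0,1)

By max-flow min-cut theorem, max flow = min cut = 17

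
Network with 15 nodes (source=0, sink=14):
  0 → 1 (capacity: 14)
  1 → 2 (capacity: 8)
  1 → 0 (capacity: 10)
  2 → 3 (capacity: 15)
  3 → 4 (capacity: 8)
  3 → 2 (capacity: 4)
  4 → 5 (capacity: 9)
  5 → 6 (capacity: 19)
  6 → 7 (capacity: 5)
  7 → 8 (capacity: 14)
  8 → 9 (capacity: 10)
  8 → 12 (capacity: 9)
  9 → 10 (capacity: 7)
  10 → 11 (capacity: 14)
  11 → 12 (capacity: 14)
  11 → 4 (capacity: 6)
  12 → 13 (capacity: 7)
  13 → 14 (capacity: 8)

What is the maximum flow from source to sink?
Maximum flow = 5

Max flow: 5

Flow assignment:
  0 → 1: 5/14
  1 → 2: 5/8
  2 → 3: 5/15
  3 → 4: 5/8
  4 → 5: 5/9
  5 → 6: 5/19
  6 → 7: 5/5
  7 → 8: 5/14
  8 → 12: 5/9
  12 → 13: 5/7
  13 → 14: 5/8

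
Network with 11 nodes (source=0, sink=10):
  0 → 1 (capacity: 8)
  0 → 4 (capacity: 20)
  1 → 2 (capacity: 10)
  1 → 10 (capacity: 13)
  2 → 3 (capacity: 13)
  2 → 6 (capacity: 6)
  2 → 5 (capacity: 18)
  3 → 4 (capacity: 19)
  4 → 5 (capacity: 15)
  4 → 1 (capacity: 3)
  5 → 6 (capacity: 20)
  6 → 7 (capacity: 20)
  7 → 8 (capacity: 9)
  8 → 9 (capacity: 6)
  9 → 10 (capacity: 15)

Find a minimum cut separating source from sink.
Min cut value = 17, edges: (0,1), (4,1), (8,9)

Min cut value: 17
Partition: S = [0, 2, 3, 4, 5, 6, 7, 8], T = [1, 9, 10]
Cut edges: (0,1), (4,1), (8,9)

By max-flow min-cut theorem, max flow = min cut = 17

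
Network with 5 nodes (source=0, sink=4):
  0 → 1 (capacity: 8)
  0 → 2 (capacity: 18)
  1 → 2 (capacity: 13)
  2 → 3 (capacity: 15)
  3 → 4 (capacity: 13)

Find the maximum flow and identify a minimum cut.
Max flow = 13, Min cut edges: (3,4)

Maximum flow: 13
Minimum cut: (3,4)
Partition: S = [0, 1, 2, 3], T = [4]

Max-flow min-cut theorem verified: both equal 13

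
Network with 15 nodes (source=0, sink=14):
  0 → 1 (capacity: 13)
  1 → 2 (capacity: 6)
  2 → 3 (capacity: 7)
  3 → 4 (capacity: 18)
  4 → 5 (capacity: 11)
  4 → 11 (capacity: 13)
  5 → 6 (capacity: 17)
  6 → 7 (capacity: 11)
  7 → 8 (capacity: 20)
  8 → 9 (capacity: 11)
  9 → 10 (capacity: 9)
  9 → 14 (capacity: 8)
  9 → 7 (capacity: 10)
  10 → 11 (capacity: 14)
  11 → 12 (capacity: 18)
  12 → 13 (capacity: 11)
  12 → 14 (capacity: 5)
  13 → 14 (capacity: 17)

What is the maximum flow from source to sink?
Maximum flow = 6

Max flow: 6

Flow assignment:
  0 → 1: 6/13
  1 → 2: 6/6
  2 → 3: 6/7
  3 → 4: 6/18
  4 → 11: 6/13
  11 → 12: 6/18
  12 → 13: 1/11
  12 → 14: 5/5
  13 → 14: 1/17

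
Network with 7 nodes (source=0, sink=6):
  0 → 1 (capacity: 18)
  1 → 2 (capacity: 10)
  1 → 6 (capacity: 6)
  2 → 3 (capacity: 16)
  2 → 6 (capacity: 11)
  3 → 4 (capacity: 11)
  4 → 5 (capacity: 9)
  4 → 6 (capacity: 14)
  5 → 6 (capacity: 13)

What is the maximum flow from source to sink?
Maximum flow = 16

Max flow: 16

Flow assignment:
  0 → 1: 16/18
  1 → 2: 10/10
  1 → 6: 6/6
  2 → 6: 10/11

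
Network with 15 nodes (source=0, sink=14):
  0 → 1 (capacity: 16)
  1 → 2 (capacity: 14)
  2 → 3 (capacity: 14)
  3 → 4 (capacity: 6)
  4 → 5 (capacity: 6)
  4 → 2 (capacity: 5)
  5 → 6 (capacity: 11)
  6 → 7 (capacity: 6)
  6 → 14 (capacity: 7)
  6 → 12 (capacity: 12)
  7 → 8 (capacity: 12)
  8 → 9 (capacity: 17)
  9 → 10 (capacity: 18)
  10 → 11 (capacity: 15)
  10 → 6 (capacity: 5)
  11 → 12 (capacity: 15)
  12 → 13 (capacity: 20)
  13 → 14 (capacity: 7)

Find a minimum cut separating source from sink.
Min cut value = 6, edges: (4,5)

Min cut value: 6
Partition: S = [0, 1, 2, 3, 4], T = [5, 6, 7, 8, 9, 10, 11, 12, 13, 14]
Cut edges: (4,5)

By max-flow min-cut theorem, max flow = min cut = 6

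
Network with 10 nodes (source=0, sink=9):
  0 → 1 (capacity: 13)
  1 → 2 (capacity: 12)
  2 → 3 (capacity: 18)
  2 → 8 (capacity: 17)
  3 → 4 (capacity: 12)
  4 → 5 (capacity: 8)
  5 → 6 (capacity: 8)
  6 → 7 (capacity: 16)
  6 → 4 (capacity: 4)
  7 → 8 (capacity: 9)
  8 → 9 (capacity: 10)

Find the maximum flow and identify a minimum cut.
Max flow = 10, Min cut edges: (8,9)

Maximum flow: 10
Minimum cut: (8,9)
Partition: S = [0, 1, 2, 3, 4, 5, 6, 7, 8], T = [9]

Max-flow min-cut theorem verified: both equal 10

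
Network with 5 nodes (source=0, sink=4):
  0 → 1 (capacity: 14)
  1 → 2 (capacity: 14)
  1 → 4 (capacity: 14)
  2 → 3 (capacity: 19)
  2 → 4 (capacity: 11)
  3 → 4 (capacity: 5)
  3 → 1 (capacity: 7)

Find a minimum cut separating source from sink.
Min cut value = 14, edges: (0,1)

Min cut value: 14
Partition: S = [0], T = [1, 2, 3, 4]
Cut edges: (0,1)

By max-flow min-cut theorem, max flow = min cut = 14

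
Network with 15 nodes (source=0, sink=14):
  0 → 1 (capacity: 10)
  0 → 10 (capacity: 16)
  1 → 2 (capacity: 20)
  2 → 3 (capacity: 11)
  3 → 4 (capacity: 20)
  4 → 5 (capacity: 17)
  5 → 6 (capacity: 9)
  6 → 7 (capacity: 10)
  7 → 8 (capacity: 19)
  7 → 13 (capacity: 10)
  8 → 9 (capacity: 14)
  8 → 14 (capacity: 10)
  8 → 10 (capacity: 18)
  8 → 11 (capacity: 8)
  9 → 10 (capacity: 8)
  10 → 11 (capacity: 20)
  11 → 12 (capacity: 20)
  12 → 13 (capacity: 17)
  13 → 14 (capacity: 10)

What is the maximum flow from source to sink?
Maximum flow = 19

Max flow: 19

Flow assignment:
  0 → 1: 9/10
  0 → 10: 10/16
  1 → 2: 9/20
  2 → 3: 9/11
  3 → 4: 9/20
  4 → 5: 9/17
  5 → 6: 9/9
  6 → 7: 9/10
  7 → 8: 9/19
  8 → 14: 9/10
  10 → 11: 10/20
  11 → 12: 10/20
  12 → 13: 10/17
  13 → 14: 10/10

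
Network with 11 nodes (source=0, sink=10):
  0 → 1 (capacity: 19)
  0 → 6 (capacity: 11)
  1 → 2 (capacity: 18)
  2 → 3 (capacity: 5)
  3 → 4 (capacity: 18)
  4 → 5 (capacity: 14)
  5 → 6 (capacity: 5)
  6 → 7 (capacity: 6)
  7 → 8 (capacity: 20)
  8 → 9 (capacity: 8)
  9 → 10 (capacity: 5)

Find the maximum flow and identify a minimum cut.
Max flow = 5, Min cut edges: (9,10)

Maximum flow: 5
Minimum cut: (9,10)
Partition: S = [0, 1, 2, 3, 4, 5, 6, 7, 8, 9], T = [10]

Max-flow min-cut theorem verified: both equal 5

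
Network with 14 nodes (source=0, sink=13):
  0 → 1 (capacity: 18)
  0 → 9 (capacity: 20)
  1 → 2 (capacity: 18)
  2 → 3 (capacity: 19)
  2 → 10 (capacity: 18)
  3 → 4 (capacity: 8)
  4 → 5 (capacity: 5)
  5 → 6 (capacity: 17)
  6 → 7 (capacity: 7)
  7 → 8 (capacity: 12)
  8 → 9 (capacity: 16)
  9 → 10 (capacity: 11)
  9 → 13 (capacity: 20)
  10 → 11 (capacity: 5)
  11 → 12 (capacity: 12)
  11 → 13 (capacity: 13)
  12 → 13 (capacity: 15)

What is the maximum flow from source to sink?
Maximum flow = 25

Max flow: 25

Flow assignment:
  0 → 1: 10/18
  0 → 9: 15/20
  1 → 2: 10/18
  2 → 3: 5/19
  2 → 10: 5/18
  3 → 4: 5/8
  4 → 5: 5/5
  5 → 6: 5/17
  6 → 7: 5/7
  7 → 8: 5/12
  8 → 9: 5/16
  9 → 13: 20/20
  10 → 11: 5/5
  11 → 13: 5/13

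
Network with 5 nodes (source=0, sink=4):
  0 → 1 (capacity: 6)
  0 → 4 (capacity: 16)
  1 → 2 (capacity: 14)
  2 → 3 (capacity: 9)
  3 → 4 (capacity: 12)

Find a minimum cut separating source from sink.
Min cut value = 22, edges: (0,1), (0,4)

Min cut value: 22
Partition: S = [0], T = [1, 2, 3, 4]
Cut edges: (0,1), (0,4)

By max-flow min-cut theorem, max flow = min cut = 22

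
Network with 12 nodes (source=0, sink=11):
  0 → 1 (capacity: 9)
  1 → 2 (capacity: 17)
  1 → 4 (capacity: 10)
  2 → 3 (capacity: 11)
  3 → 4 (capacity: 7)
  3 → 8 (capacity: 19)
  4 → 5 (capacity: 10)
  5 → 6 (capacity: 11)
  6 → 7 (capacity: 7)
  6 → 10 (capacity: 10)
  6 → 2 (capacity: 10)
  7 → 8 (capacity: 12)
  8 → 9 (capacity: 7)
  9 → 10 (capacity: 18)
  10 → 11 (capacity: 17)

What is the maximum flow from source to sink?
Maximum flow = 9

Max flow: 9

Flow assignment:
  0 → 1: 9/9
  1 → 4: 9/10
  4 → 5: 9/10
  5 → 6: 9/11
  6 → 10: 9/10
  10 → 11: 9/17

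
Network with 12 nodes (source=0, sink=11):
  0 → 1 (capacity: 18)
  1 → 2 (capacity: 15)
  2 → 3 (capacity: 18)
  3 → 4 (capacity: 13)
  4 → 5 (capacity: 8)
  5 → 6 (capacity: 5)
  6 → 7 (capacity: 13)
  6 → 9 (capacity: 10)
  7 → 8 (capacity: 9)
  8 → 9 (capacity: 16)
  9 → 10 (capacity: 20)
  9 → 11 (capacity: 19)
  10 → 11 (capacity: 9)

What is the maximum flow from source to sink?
Maximum flow = 5

Max flow: 5

Flow assignment:
  0 → 1: 5/18
  1 → 2: 5/15
  2 → 3: 5/18
  3 → 4: 5/13
  4 → 5: 5/8
  5 → 6: 5/5
  6 → 9: 5/10
  9 → 11: 5/19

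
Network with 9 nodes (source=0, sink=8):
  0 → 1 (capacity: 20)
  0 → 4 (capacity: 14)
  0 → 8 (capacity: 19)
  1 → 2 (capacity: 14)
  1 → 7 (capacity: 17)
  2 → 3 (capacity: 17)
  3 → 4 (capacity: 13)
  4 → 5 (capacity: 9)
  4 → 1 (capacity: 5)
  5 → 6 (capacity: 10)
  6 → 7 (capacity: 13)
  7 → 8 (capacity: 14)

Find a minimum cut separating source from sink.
Min cut value = 33, edges: (0,8), (7,8)

Min cut value: 33
Partition: S = [0, 1, 2, 3, 4, 5, 6, 7], T = [8]
Cut edges: (0,8), (7,8)

By max-flow min-cut theorem, max flow = min cut = 33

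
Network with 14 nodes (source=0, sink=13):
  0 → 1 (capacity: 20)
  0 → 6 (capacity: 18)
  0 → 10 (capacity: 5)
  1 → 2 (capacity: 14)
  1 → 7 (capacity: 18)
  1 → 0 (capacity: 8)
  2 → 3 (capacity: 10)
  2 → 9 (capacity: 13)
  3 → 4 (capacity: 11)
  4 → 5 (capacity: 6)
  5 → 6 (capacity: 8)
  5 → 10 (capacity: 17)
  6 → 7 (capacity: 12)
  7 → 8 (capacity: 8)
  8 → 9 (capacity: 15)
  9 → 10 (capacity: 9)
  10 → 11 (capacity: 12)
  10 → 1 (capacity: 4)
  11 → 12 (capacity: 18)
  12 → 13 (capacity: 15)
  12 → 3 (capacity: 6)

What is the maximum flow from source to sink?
Maximum flow = 12

Max flow: 12

Flow assignment:
  0 → 1: 4/20
  0 → 6: 8/18
  1 → 2: 7/14
  2 → 3: 6/10
  2 → 9: 1/13
  3 → 4: 6/11
  4 → 5: 6/6
  5 → 10: 6/17
  6 → 7: 8/12
  7 → 8: 8/8
  8 → 9: 8/15
  9 → 10: 9/9
  10 → 11: 12/12
  10 → 1: 3/4
  11 → 12: 12/18
  12 → 13: 12/15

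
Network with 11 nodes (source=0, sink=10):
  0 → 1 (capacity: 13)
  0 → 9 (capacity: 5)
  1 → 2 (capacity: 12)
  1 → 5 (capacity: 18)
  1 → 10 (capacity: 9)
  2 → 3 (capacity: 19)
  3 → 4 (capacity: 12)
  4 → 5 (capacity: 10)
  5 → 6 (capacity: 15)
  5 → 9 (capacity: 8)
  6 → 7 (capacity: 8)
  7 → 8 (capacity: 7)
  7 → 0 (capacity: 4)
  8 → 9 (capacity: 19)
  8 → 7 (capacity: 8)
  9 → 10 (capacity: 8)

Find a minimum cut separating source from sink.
Min cut value = 17, edges: (1,10), (9,10)

Min cut value: 17
Partition: S = [0, 1, 2, 3, 4, 5, 6, 7, 8, 9], T = [10]
Cut edges: (1,10), (9,10)

By max-flow min-cut theorem, max flow = min cut = 17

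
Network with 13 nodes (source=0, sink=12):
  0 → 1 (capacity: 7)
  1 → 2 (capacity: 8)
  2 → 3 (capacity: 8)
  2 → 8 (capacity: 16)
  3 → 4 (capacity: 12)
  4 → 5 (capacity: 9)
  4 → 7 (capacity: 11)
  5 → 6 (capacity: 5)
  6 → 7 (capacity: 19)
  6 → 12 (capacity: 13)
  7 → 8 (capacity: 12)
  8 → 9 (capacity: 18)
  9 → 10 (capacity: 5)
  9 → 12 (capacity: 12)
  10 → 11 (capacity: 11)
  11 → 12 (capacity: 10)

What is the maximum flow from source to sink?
Maximum flow = 7

Max flow: 7

Flow assignment:
  0 → 1: 7/7
  1 → 2: 7/8
  2 → 8: 7/16
  8 → 9: 7/18
  9 → 12: 7/12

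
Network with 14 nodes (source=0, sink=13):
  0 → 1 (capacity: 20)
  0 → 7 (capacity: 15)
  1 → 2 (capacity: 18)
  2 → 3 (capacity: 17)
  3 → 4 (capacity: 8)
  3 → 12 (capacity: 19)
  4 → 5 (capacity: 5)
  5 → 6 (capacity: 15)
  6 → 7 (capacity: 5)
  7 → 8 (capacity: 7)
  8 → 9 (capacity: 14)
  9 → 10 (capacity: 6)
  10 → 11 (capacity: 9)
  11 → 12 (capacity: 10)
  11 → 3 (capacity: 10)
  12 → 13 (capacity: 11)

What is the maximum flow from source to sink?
Maximum flow = 11

Max flow: 11

Flow assignment:
  0 → 1: 5/20
  0 → 7: 6/15
  1 → 2: 5/18
  2 → 3: 5/17
  3 → 12: 5/19
  7 → 8: 6/7
  8 → 9: 6/14
  9 → 10: 6/6
  10 → 11: 6/9
  11 → 12: 6/10
  12 → 13: 11/11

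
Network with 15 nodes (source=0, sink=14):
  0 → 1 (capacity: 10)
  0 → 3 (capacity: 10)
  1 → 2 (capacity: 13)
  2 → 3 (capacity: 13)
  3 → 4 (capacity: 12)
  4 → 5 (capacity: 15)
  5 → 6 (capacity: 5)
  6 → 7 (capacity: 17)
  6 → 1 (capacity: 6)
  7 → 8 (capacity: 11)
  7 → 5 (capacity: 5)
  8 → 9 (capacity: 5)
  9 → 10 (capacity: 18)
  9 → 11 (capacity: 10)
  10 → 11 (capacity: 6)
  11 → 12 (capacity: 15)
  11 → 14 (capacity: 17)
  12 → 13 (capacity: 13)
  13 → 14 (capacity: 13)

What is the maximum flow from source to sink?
Maximum flow = 5

Max flow: 5

Flow assignment:
  0 → 1: 5/10
  1 → 2: 5/13
  2 → 3: 5/13
  3 → 4: 5/12
  4 → 5: 5/15
  5 → 6: 5/5
  6 → 7: 5/17
  7 → 8: 5/11
  8 → 9: 5/5
  9 → 11: 5/10
  11 → 14: 5/17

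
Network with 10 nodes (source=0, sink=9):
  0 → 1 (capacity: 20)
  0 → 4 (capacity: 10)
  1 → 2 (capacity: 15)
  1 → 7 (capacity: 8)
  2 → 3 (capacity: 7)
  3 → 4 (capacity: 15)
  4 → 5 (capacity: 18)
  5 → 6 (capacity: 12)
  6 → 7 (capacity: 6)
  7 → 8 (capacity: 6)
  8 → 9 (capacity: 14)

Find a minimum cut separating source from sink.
Min cut value = 6, edges: (7,8)

Min cut value: 6
Partition: S = [0, 1, 2, 3, 4, 5, 6, 7], T = [8, 9]
Cut edges: (7,8)

By max-flow min-cut theorem, max flow = min cut = 6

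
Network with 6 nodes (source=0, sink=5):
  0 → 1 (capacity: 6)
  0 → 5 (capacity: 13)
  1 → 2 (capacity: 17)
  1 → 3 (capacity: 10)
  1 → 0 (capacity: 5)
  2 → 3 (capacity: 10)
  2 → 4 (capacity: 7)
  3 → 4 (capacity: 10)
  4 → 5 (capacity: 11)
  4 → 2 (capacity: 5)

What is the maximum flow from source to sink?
Maximum flow = 19

Max flow: 19

Flow assignment:
  0 → 1: 6/6
  0 → 5: 13/13
  1 → 2: 6/17
  2 → 4: 6/7
  4 → 5: 6/11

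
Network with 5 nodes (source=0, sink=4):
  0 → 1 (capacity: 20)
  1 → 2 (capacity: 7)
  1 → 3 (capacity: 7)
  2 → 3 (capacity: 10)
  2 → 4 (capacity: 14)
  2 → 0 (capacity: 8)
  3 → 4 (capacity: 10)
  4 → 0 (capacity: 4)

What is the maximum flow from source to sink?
Maximum flow = 14

Max flow: 14

Flow assignment:
  0 → 1: 14/20
  1 → 2: 7/7
  1 → 3: 7/7
  2 → 4: 7/14
  3 → 4: 7/10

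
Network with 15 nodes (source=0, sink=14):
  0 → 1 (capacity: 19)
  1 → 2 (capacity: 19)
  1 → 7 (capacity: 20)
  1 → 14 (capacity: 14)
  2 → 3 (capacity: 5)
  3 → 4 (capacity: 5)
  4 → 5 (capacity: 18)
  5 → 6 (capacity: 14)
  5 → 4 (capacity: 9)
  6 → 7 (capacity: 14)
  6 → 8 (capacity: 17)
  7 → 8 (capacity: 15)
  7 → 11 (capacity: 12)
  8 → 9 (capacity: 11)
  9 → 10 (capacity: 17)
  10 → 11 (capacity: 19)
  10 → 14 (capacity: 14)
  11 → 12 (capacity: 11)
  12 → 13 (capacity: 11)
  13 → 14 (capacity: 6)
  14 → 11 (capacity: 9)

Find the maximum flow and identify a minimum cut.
Max flow = 19, Min cut edges: (0,1)

Maximum flow: 19
Minimum cut: (0,1)
Partition: S = [0], T = [1, 2, 3, 4, 5, 6, 7, 8, 9, 10, 11, 12, 13, 14]

Max-flow min-cut theorem verified: both equal 19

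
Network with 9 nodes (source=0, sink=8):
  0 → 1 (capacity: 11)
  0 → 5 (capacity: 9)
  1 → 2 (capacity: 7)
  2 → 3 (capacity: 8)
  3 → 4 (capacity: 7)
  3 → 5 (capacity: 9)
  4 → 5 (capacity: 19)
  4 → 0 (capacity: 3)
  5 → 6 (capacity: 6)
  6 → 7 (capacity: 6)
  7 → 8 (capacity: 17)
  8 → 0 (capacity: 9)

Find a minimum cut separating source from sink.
Min cut value = 6, edges: (6,7)

Min cut value: 6
Partition: S = [0, 1, 2, 3, 4, 5, 6], T = [7, 8]
Cut edges: (6,7)

By max-flow min-cut theorem, max flow = min cut = 6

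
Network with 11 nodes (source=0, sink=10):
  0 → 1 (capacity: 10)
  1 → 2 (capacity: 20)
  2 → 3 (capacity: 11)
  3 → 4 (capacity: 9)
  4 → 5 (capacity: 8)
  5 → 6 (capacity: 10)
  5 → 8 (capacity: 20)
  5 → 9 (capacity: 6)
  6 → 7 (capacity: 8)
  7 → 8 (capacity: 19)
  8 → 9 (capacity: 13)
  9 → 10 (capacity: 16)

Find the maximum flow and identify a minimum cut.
Max flow = 8, Min cut edges: (4,5)

Maximum flow: 8
Minimum cut: (4,5)
Partition: S = [0, 1, 2, 3, 4], T = [5, 6, 7, 8, 9, 10]

Max-flow min-cut theorem verified: both equal 8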